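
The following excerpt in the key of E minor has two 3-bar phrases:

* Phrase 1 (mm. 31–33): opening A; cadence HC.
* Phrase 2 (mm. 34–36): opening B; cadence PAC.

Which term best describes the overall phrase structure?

Phrase 1 ends with a half cadence (weaker) and phrase 2 with a perfect authentic cadence (stronger): antecedent + consequent = a period.
The two phrases open with different material (A / B), so the period is contrasting.

contrasting period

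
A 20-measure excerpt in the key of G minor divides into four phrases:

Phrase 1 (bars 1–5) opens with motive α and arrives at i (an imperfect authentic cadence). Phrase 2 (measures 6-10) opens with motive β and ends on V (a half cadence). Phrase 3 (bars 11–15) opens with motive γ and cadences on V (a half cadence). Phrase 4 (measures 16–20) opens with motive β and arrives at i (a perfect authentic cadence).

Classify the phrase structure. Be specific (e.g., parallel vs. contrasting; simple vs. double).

Four phrases in two halves: the first half (bars 1-10) ends with a half cadence, the second (bars 11–20) with a perfect authentic cadence — a large antecedent–consequent pair, i.e. a double period.
Phrase 3 begins with different material from phrase 1, making it contrasting.

contrasting double period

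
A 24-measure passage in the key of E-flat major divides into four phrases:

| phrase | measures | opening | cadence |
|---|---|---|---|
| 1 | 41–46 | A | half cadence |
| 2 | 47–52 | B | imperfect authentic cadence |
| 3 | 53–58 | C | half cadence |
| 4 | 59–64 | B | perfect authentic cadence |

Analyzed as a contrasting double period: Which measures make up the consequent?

In a double period the four phrases pair into a large antecedent (phrases 1–2, ending imperfect authentic cadence) and a large consequent (phrases 3–4, ending perfect authentic cadence). The consequent spans measures 53–64.

measures 53–64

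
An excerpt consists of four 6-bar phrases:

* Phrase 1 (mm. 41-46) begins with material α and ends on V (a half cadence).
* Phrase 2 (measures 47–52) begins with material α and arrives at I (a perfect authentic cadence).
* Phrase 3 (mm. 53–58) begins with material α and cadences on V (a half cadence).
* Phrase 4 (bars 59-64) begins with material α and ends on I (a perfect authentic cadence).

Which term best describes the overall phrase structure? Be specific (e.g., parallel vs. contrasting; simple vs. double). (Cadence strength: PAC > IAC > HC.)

The cadence pattern HC–PAC–HC–PAC is weak–strong twice, and phrases 3–4 restate phrases 1–2: a period heard twice, not a double period (which would end weakly at phrase 2).

repeated period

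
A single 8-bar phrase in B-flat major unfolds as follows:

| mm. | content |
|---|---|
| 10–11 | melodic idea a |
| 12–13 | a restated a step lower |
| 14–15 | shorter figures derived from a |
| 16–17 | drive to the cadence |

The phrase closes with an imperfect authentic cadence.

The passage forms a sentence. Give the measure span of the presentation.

measures 10–13

The presentation of a sentence is the basic idea (mm. 10–11) plus its repetition (bars 12–13); the presentation is therefore mm. 10–13.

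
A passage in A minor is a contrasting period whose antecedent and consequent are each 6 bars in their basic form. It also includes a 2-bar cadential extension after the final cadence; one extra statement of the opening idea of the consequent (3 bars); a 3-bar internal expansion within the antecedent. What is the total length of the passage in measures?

Basic contrasting period: 6 + 6 = 12 bars.
12 (basic form) + 2 (cadential extension) + 3 (extra statement) + 3 (internal expansion) = 20.

20 measures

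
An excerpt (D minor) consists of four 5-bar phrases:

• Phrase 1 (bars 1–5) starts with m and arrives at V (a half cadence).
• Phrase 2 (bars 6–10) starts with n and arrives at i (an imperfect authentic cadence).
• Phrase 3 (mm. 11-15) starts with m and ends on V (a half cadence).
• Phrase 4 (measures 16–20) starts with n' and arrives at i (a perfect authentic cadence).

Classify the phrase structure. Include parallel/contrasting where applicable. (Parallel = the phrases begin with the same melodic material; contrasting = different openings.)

Four phrases in two halves: the first half (bars 1–10) ends with an imperfect authentic cadence, the second (measures 11-20) with a perfect authentic cadence — a large antecedent–consequent pair, i.e. a double period.
Phrase 3 begins with the same material as phrase 1, making it parallel.

parallel double period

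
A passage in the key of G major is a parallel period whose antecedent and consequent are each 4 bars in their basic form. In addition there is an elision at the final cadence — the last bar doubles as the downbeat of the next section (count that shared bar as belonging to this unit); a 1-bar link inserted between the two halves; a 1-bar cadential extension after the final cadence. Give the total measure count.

10 measures

Basic parallel period: 4 + 4 = 8 bars.
8 (basic form) + 1 (link) + 1 (cadential extension) = 10.
The elision shares a bar with the next section but does not change this unit's count.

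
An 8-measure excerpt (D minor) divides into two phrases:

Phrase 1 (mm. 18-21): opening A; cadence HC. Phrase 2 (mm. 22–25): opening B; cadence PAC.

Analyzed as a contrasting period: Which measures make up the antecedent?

The antecedent is the phrase ending with the weaker cadence (half cadence, phrase 1) and the consequent the one ending more conclusively (perfect authentic cadence, phrase 2); the antecedent is mm. 18–21.

measures 18–21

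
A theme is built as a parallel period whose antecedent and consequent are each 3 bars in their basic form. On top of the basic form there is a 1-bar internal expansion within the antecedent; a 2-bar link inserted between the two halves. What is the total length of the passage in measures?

Basic parallel period: 3 + 3 = 6 bars.
6 (basic form) + 1 (internal expansion) + 2 (link) = 9.

9 measures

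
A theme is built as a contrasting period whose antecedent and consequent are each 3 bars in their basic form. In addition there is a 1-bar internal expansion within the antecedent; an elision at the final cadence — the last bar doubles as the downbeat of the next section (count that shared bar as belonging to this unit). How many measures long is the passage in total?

7 measures

Basic contrasting period: 3 + 3 = 6 bars.
6 (basic form) + 1 (internal expansion) = 7.
The elision shares a bar with the next section but does not change this unit's count.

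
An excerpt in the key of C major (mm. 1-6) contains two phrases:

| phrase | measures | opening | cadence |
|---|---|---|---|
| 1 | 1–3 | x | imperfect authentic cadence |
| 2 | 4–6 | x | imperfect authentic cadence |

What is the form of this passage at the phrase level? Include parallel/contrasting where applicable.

Both phrases have the same opening (x) and the same cadence (imperfect authentic cadence): the second is a restatement, not a consequent, so this is a repeated phrase rather than a period.

repeated phrase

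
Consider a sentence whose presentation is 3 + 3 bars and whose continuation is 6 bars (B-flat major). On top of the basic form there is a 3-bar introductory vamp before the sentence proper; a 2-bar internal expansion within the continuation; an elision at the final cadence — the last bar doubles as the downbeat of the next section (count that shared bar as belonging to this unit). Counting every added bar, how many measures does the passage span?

17 measures

Basic sentence: 3 + 3 + 6 = 12 bars.
12 (basic form) + 3 (introduction) + 2 (internal expansion) = 17.
The elision shares a bar with the next section but does not change this unit's count.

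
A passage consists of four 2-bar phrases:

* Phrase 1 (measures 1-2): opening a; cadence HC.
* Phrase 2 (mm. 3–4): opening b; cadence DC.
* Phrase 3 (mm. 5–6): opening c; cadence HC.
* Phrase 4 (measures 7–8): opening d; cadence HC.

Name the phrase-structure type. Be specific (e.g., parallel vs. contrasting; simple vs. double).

phrase group

Phrase 4 ends with a half cadence, no stronger than phrase 2's deceptive cadence, so the four phrases do not form a double period; nor do phrases 3–4 duplicate 1–2, so it is not a repeated period. With no phrase reaching a conclusive cadence, the passage is a phrase group.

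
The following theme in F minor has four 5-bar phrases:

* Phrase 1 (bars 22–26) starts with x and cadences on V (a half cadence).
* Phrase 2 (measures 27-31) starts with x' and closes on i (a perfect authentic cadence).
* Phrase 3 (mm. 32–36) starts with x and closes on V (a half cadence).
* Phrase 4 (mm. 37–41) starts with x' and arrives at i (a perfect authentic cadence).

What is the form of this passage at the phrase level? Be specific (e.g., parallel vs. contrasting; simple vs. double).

repeated period

The cadence pattern HC–PAC–HC–PAC is weak–strong twice, and phrases 3–4 restate phrases 1–2: a period heard twice, not a double period (which would end weakly at phrase 2).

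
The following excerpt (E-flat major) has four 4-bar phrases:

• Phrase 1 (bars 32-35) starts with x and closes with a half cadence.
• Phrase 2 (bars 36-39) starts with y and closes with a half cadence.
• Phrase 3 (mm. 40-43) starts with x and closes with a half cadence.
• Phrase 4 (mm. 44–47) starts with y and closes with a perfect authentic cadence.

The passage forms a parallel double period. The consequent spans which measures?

In a double period the four phrases pair into a large antecedent (phrases 1–2, ending half cadence) and a large consequent (phrases 3–4, ending perfect authentic cadence). The consequent spans mm. 40–47.

measures 40–47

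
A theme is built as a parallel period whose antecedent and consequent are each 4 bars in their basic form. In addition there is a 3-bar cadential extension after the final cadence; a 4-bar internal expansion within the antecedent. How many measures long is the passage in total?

Basic parallel period: 4 + 4 = 8 bars.
8 (basic form) + 3 (cadential extension) + 4 (internal expansion) = 15.

15 measures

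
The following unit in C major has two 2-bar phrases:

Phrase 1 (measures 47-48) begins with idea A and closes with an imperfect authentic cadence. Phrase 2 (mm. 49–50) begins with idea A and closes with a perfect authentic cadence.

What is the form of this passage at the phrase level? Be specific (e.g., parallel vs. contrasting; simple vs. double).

parallel period

Phrase 1 ends with an imperfect authentic cadence (weaker) and phrase 2 with a perfect authentic cadence (stronger): antecedent + consequent = a period.
The two phrases open with the same material (A / A), so the period is parallel.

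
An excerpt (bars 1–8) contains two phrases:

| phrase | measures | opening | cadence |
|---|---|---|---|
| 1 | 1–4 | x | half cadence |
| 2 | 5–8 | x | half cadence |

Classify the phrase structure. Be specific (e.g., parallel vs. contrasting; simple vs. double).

Both phrases have the same opening (x) and the same cadence (half cadence): the second is a restatement, not a consequent, so this is a repeated phrase rather than a period.

repeated phrase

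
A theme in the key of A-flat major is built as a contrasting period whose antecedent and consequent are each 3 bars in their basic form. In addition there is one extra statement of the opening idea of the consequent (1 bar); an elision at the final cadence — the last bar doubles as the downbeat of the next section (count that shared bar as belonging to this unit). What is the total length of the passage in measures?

Basic contrasting period: 3 + 3 = 6 bars.
6 (basic form) + 1 (extra statement) = 7.
The elision shares a bar with the next section but does not change this unit's count.

7 measures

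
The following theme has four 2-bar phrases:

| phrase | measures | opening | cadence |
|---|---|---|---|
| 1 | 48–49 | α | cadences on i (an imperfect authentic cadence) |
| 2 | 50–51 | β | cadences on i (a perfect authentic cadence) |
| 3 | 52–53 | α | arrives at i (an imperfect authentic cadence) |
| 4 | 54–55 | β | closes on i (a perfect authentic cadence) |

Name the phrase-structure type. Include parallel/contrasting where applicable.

The cadence pattern IAC–PAC–IAC–PAC is weak–strong twice, and phrases 3–4 restate phrases 1–2: a period heard twice, not a double period (which would end weakly at phrase 2).

repeated period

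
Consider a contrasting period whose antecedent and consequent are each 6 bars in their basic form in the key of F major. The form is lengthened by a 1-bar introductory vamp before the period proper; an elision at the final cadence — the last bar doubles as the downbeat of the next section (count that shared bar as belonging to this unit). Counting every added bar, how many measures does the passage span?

Basic contrasting period: 6 + 6 = 12 bars.
12 (basic form) + 1 (introduction) = 13.
The elision shares a bar with the next section but does not change this unit's count.

13 measures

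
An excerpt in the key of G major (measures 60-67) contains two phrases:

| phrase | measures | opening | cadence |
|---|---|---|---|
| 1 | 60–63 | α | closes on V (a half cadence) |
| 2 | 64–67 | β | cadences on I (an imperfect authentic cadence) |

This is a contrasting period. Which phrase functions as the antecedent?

phrase 1

The phrase ending with the weaker cadence (half cadence) is the antecedent; the one ending more conclusively (imperfect authentic cadence) is the consequent. The antecedent is phrase 1.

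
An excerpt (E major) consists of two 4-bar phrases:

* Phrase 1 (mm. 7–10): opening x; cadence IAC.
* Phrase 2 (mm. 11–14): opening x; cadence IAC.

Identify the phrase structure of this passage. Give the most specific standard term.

Both phrases have the same opening (x) and the same cadence (imperfect authentic cadence): the second is a restatement, not a consequent, so this is a repeated phrase rather than a period.

repeated phrase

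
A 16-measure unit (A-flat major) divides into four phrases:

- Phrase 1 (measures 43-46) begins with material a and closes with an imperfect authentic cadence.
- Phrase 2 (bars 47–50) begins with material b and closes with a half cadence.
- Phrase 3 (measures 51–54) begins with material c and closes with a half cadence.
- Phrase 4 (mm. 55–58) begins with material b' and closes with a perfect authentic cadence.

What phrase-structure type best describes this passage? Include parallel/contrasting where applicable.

contrasting double period

Four phrases in two halves: the first half (measures 43-50) ends with a half cadence, the second (mm. 51–58) with a perfect authentic cadence — a large antecedent–consequent pair, i.e. a double period.
Phrase 3 begins with different material from phrase 1, making it contrasting.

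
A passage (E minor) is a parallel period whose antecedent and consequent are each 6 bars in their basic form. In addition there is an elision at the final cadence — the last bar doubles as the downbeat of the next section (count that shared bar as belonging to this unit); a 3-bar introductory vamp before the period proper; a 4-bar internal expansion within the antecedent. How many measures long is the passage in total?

19 measures

Basic parallel period: 6 + 6 = 12 bars.
12 (basic form) + 3 (introduction) + 4 (internal expansion) = 19.
The elision shares a bar with the next section but does not change this unit's count.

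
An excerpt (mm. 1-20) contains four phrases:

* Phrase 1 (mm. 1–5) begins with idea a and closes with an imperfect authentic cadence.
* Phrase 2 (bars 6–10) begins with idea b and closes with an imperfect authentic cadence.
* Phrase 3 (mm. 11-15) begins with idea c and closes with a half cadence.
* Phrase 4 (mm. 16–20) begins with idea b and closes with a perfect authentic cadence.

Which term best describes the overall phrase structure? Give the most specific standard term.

contrasting double period

Four phrases in two halves: the first half (measures 1–10) ends with an imperfect authentic cadence, the second (measures 11-20) with a perfect authentic cadence — a large antecedent–consequent pair, i.e. a double period.
Phrase 3 begins with different material from phrase 1, making it contrasting.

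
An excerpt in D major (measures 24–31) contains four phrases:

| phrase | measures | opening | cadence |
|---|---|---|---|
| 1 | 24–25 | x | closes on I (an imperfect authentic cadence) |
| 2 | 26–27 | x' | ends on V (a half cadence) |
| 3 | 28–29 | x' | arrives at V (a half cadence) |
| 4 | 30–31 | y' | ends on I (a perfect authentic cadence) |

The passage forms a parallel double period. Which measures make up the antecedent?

In a double period the four phrases pair into a large antecedent (phrases 1–2, ending half cadence) and a large consequent (phrases 3–4, ending perfect authentic cadence). The antecedent spans mm. 24–27.

measures 24–27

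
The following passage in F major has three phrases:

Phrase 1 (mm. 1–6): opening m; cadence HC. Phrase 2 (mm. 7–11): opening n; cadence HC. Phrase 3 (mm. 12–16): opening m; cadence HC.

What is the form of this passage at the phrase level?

phrase group

The final phrase closes with a half cadence, which is not stronger than the preceding half cadence; the 3 phrases lack an overall antecedent–consequent design and so form a phrase group.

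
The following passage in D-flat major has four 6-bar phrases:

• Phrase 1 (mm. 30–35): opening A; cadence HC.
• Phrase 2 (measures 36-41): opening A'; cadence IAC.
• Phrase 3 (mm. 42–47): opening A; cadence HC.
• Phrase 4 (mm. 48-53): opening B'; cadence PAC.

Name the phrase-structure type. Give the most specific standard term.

parallel double period

Four phrases in two halves: the first half (bars 30–41) ends with an imperfect authentic cadence, the second (measures 42–53) with a perfect authentic cadence — a large antecedent–consequent pair, i.e. a double period.
Phrase 3 begins with the same material as phrase 1, making it parallel.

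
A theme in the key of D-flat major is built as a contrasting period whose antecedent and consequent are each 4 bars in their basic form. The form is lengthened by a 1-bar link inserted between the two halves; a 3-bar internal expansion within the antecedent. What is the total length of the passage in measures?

12 measures

Basic contrasting period: 4 + 4 = 8 bars.
8 (basic form) + 1 (link) + 3 (internal expansion) = 12.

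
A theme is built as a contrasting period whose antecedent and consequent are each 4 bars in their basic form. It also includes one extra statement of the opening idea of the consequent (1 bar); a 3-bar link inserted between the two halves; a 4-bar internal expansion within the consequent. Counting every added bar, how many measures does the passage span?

Basic contrasting period: 4 + 4 = 8 bars.
8 (basic form) + 1 (extra statement) + 3 (link) + 4 (internal expansion) = 16.

16 measures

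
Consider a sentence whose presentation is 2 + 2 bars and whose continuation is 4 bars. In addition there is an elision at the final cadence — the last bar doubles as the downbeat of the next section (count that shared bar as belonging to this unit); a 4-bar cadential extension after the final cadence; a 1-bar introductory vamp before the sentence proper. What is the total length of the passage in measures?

13 measures

Basic sentence: 2 + 2 + 4 = 8 bars.
8 (basic form) + 4 (cadential extension) + 1 (introduction) = 13.
The elision shares a bar with the next section but does not change this unit's count.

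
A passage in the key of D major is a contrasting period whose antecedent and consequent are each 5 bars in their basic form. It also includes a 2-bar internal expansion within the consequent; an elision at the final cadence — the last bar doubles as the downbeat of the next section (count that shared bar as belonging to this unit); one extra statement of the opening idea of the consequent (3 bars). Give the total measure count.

15 measures

Basic contrasting period: 5 + 5 = 10 bars.
10 (basic form) + 2 (internal expansion) + 3 (extra statement) = 15.
The elision shares a bar with the next section but does not change this unit's count.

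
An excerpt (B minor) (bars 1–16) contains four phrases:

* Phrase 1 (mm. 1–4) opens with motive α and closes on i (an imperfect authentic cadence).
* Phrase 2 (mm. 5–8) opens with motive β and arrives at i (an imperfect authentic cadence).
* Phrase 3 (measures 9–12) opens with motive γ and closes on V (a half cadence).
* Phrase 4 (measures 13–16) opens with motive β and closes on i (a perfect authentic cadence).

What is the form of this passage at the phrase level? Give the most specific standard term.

contrasting double period

Four phrases in two halves: the first half (measures 1–8) ends with an imperfect authentic cadence, the second (mm. 9-16) with a perfect authentic cadence — a large antecedent–consequent pair, i.e. a double period.
Phrase 3 begins with different material from phrase 1, making it contrasting.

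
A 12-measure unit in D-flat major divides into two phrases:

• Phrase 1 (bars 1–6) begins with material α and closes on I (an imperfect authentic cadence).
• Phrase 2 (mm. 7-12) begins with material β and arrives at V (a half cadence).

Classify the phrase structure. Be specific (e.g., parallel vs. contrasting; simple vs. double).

phrase group

The second phrase closes with a half cadence, which is not stronger than the first phrase's imperfect authentic cadence; without a weak→strong cadential pair there is no antecedent–consequent relationship, so this is a phrase group rather than a period.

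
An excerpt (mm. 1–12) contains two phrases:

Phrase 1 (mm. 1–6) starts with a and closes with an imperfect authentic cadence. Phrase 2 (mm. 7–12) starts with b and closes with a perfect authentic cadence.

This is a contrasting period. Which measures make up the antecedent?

The phrase ending with the weaker cadence (imperfect authentic cadence) is the antecedent; the one ending more conclusively (perfect authentic cadence) is the consequent. The antecedent is measures 1–6.

measures 1–6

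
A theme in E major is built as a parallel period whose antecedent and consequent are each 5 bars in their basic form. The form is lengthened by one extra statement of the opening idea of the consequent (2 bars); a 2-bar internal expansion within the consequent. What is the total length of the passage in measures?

Basic parallel period: 5 + 5 = 10 bars.
10 (basic form) + 2 (extra statement) + 2 (internal expansion) = 14.

14 measures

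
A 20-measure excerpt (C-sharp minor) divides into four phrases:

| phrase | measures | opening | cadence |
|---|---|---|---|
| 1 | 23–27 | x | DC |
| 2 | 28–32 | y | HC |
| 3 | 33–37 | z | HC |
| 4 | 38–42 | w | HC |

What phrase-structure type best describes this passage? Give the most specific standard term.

phrase group

Phrase 4 ends with a half cadence, no stronger than phrase 2's half cadence, so the four phrases do not form a double period; nor do phrases 3–4 duplicate 1–2, so it is not a repeated period. With no phrase reaching a conclusive cadence, the passage is a phrase group.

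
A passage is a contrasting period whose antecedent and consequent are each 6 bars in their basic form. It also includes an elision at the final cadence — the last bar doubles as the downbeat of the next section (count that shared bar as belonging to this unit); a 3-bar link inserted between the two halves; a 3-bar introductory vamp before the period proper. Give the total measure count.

Basic contrasting period: 6 + 6 = 12 bars.
12 (basic form) + 3 (link) + 3 (introduction) = 18.
The elision shares a bar with the next section but does not change this unit's count.

18 measures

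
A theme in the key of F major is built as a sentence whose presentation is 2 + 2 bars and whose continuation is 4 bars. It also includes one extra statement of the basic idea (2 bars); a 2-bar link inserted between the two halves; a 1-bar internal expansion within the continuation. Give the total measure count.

13 measures

Basic sentence: 2 + 2 + 4 = 8 bars.
8 (basic form) + 2 (extra statement) + 2 (link) + 1 (internal expansion) = 13.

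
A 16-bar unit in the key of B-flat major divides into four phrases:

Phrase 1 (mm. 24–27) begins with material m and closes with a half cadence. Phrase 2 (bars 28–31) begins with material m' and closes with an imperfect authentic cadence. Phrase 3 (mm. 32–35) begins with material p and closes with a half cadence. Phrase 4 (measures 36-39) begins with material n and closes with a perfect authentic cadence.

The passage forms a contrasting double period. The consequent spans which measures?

In a double period the four phrases pair into a large antecedent (phrases 1–2, ending imperfect authentic cadence) and a large consequent (phrases 3–4, ending perfect authentic cadence). The consequent spans mm. 32–39.

measures 32–39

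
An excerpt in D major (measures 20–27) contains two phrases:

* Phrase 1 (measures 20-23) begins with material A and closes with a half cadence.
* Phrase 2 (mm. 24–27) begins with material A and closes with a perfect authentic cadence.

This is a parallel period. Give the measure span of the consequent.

measures 24–27

The phrase ending with the weaker cadence (half cadence) is the antecedent; the one ending more conclusively (perfect authentic cadence) is the consequent. The consequent is measures 24–27.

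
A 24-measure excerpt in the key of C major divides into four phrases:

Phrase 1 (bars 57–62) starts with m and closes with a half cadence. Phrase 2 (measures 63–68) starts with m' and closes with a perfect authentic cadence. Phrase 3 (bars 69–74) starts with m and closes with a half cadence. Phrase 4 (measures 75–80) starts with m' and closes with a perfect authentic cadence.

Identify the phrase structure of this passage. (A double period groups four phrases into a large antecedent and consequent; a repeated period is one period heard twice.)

The cadence pattern HC–PAC–HC–PAC is weak–strong twice, and phrases 3–4 restate phrases 1–2: a period heard twice, not a double period (which would end weakly at phrase 2).

repeated period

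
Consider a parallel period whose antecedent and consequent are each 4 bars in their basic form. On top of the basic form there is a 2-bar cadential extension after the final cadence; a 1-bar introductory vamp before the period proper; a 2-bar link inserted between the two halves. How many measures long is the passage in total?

13 measures

Basic parallel period: 4 + 4 = 8 bars.
8 (basic form) + 2 (cadential extension) + 1 (introduction) + 2 (link) = 13.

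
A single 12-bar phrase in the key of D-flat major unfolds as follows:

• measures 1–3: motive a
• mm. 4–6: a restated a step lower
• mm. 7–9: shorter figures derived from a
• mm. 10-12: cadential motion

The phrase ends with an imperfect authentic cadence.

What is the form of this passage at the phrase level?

sentence

Basic idea (measures 1–3) + its repetition (mm. 4-6) form the presentation; fragmentation and cadence (mm. 7–12) form the continuation — the 12-bar whole is a sentence.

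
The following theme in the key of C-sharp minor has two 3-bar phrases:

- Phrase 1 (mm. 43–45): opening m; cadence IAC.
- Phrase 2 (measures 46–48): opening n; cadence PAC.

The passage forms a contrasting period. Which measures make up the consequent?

The phrase ending with the weaker cadence (imperfect authentic cadence) is the antecedent; the one ending more conclusively (perfect authentic cadence) is the consequent. The consequent is measures 46–48.

measures 46–48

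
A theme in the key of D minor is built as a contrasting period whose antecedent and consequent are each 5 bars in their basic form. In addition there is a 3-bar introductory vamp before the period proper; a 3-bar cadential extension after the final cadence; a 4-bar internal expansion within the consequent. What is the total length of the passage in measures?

Basic contrasting period: 5 + 5 = 10 bars.
10 (basic form) + 3 (introduction) + 3 (cadential extension) + 4 (internal expansion) = 20.

20 measures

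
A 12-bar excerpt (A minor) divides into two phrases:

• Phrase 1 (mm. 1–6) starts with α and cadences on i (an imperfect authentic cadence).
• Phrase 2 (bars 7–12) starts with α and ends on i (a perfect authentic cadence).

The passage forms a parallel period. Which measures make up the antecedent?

measures 1–6

The antecedent is the phrase ending with the weaker cadence (imperfect authentic cadence, phrase 1) and the consequent the one ending more conclusively (perfect authentic cadence, phrase 2); the antecedent is bars 1-6.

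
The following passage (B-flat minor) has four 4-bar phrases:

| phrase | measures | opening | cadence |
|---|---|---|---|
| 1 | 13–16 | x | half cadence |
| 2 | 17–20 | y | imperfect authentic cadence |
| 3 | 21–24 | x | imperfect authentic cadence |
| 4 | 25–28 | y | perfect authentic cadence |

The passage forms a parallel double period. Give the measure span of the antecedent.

In a double period the first pair of phrases (ending imperfect authentic cadence) is the large antecedent and the second pair (ending perfect authentic cadence) is the large consequent; the antecedent is measures 13–20.

measures 13–20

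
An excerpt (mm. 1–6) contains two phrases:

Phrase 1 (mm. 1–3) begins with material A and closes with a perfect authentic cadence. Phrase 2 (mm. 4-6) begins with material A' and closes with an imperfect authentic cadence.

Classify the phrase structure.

phrase group

The second phrase closes with an imperfect authentic cadence, which is not stronger than the first phrase's perfect authentic cadence; without a weak→strong cadential pair there is no antecedent–consequent relationship, so this is a phrase group rather than a period.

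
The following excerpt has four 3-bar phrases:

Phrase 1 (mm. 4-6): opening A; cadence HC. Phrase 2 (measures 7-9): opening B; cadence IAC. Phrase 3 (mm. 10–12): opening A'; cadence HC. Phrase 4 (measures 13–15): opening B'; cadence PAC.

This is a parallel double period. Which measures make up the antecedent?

measures 4–9

In a double period the first pair of phrases (ending imperfect authentic cadence) is the large antecedent and the second pair (ending perfect authentic cadence) is the large consequent; the antecedent is measures 4–9.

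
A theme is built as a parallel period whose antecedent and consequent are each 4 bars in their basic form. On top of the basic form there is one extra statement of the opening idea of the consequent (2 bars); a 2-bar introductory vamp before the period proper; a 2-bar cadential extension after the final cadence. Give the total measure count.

Basic parallel period: 4 + 4 = 8 bars.
8 (basic form) + 2 (extra statement) + 2 (introduction) + 2 (cadential extension) = 14.

14 measures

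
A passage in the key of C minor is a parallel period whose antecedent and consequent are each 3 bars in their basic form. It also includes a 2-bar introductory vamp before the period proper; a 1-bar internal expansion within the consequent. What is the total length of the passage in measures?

9 measures

Basic parallel period: 3 + 3 = 6 bars.
6 (basic form) + 2 (introduction) + 1 (internal expansion) = 9.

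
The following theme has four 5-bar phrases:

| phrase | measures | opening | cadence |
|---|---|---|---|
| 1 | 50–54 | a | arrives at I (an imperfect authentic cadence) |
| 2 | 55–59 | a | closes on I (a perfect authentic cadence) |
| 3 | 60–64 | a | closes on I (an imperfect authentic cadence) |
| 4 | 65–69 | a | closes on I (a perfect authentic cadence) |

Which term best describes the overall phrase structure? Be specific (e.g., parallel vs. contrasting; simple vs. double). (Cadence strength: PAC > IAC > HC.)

The cadence pattern IAC–PAC–IAC–PAC is weak–strong twice, and phrases 3–4 restate phrases 1–2: a period heard twice, not a double period (which would end weakly at phrase 2).

repeated period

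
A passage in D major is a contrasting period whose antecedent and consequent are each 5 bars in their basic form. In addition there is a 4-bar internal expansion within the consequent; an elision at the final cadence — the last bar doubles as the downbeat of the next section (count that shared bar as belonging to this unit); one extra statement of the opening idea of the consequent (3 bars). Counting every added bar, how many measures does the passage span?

17 measures

Basic contrasting period: 5 + 5 = 10 bars.
10 (basic form) + 4 (internal expansion) + 3 (extra statement) = 17.
The elision shares a bar with the next section but does not change this unit's count.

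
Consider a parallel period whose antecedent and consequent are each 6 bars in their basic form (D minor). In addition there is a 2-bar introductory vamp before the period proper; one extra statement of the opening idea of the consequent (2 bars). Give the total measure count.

16 measures

Basic parallel period: 6 + 6 = 12 bars.
12 (basic form) + 2 (introduction) + 2 (extra statement) = 16.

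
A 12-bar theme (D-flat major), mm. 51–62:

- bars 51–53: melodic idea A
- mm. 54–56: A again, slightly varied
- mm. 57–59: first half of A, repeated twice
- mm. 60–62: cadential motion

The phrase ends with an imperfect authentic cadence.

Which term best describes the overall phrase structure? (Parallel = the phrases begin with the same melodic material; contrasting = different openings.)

Basic idea (mm. 51–53) + its repetition (mm. 54–56) form the presentation; fragmentation and cadence (bars 57–62) form the continuation — the 12-bar whole is a sentence.

sentence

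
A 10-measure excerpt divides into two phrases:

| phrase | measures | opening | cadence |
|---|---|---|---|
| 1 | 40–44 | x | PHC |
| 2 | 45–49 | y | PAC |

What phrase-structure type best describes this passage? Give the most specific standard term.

Phrase 1 ends with a Phrygian half cadence (weaker) and phrase 2 with a perfect authentic cadence (stronger): antecedent + consequent = a period.
The two phrases open with different material (x / y), so the period is contrasting.

contrasting period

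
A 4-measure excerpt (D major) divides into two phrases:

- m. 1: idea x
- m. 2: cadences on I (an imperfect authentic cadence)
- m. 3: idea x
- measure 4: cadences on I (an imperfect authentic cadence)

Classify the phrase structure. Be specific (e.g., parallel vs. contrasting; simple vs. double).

Both phrases have the same opening (x) and the same cadence (imperfect authentic cadence): the second is a restatement, not a consequent, so this is a repeated phrase rather than a period.

repeated phrase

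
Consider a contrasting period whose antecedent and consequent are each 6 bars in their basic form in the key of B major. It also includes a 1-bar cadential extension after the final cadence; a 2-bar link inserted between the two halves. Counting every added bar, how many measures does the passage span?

15 measures

Basic contrasting period: 6 + 6 = 12 bars.
12 (basic form) + 1 (cadential extension) + 2 (link) = 15.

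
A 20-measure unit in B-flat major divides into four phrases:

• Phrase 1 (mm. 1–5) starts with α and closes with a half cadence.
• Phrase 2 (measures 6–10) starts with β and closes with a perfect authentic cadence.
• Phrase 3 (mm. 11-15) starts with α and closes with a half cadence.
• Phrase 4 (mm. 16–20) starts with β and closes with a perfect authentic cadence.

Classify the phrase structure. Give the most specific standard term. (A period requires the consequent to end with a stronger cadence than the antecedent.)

The cadence pattern HC–PAC–HC–PAC is weak–strong twice, and phrases 3–4 restate phrases 1–2: a period heard twice, not a double period (which would end weakly at phrase 2).

repeated period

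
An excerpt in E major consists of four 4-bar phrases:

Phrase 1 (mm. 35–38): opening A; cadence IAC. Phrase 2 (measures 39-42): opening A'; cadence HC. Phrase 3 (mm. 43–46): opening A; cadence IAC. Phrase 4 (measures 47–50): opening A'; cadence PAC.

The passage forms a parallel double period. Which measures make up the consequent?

measures 43–50

In a double period the four phrases pair into a large antecedent (phrases 1–2, ending half cadence) and a large consequent (phrases 3–4, ending perfect authentic cadence). The consequent spans measures 43–50.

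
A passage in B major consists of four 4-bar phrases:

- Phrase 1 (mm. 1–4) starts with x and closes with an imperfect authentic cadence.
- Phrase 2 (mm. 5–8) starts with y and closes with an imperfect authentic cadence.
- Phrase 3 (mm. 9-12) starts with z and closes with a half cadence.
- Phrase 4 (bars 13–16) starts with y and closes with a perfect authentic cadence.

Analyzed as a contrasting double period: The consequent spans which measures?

measures 9–16

In a double period the four phrases pair into a large antecedent (phrases 1–2, ending imperfect authentic cadence) and a large consequent (phrases 3–4, ending perfect authentic cadence). The consequent spans measures 9–16.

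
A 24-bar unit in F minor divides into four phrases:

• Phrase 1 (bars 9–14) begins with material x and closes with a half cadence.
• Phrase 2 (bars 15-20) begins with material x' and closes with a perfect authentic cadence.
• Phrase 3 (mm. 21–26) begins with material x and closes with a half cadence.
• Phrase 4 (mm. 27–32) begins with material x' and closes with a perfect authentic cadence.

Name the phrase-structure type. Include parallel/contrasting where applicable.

The cadence pattern HC–PAC–HC–PAC is weak–strong twice, and phrases 3–4 restate phrases 1–2: a period heard twice, not a double period (which would end weakly at phrase 2).

repeated period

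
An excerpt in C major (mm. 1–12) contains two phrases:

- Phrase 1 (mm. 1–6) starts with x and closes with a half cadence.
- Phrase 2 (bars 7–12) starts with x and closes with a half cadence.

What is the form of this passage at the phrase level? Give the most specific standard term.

Both phrases have the same opening (x) and the same cadence (half cadence): the second is a restatement, not a consequent, so this is a repeated phrase rather than a period.

repeated phrase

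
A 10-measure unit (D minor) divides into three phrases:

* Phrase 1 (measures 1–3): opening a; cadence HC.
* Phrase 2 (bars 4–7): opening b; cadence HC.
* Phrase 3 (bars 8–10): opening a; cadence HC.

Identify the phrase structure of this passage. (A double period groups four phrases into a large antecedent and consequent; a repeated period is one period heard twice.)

The final phrase closes with a half cadence, which is not stronger than the preceding half cadence; the 3 phrases lack an overall antecedent–consequent design and so form a phrase group.

phrase group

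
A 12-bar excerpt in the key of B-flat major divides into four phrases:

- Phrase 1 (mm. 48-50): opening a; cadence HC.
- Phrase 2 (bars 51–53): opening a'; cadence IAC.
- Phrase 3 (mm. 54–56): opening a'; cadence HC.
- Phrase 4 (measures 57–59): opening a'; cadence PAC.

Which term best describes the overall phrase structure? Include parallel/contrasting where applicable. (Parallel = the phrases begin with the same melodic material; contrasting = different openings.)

parallel double period

Four phrases in two halves: the first half (mm. 48–53) ends with an imperfect authentic cadence, the second (mm. 54–59) with a perfect authentic cadence — a large antecedent–consequent pair, i.e. a double period.
Phrase 3 begins with the same material as phrase 1, making it parallel.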